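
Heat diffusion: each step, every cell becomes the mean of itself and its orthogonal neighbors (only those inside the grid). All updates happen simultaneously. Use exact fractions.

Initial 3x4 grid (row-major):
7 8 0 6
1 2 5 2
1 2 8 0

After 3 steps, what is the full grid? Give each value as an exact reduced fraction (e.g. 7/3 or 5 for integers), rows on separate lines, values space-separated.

After step 1:
  16/3 17/4 19/4 8/3
  11/4 18/5 17/5 13/4
  4/3 13/4 15/4 10/3
After step 2:
  37/9 269/60 113/30 32/9
  781/240 69/20 15/4 253/80
  22/9 179/60 103/30 31/9
After step 3:
  8531/2160 1423/360 35/9 7549/2160
  9547/2880 4301/1200 281/80 1113/320
  6251/2160 277/90 245/72 7229/2160

Answer: 8531/2160 1423/360 35/9 7549/2160
9547/2880 4301/1200 281/80 1113/320
6251/2160 277/90 245/72 7229/2160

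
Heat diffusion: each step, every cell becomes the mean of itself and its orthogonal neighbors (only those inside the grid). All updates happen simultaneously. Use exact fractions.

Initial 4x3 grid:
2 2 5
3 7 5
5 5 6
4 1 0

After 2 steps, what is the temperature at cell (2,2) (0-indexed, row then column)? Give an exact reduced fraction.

Step 1: cell (2,2) = 4
Step 2: cell (2,2) = 1013/240
Full grid after step 2:
  127/36 221/60 55/12
  457/120 116/25 363/80
  499/120 399/100 1013/240
  121/36 389/120 53/18

Answer: 1013/240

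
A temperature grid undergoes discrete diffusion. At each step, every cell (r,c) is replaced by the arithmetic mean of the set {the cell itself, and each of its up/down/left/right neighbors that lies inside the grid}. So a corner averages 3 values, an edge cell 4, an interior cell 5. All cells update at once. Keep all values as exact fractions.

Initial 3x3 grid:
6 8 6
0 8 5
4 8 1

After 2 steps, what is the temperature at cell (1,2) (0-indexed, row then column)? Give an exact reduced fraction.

Answer: 109/20

Derivation:
Step 1: cell (1,2) = 5
Step 2: cell (1,2) = 109/20
Full grid after step 2:
  97/18 119/20 55/9
  569/120 551/100 109/20
  55/12 1183/240 179/36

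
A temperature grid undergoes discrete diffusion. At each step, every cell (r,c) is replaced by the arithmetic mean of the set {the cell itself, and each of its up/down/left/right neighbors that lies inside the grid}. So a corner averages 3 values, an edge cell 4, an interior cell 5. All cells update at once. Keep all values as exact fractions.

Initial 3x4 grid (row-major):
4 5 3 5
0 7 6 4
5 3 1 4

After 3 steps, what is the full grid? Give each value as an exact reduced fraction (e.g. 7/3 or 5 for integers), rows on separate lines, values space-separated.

Answer: 1387/360 314/75 869/200 1033/240
3413/900 5923/1500 8239/2000 6607/1600
3821/1080 13547/3600 4589/1200 913/240

Derivation:
After step 1:
  3 19/4 19/4 4
  4 21/5 21/5 19/4
  8/3 4 7/2 3
After step 2:
  47/12 167/40 177/40 9/2
  52/15 423/100 107/25 319/80
  32/9 431/120 147/40 15/4
After step 3:
  1387/360 314/75 869/200 1033/240
  3413/900 5923/1500 8239/2000 6607/1600
  3821/1080 13547/3600 4589/1200 913/240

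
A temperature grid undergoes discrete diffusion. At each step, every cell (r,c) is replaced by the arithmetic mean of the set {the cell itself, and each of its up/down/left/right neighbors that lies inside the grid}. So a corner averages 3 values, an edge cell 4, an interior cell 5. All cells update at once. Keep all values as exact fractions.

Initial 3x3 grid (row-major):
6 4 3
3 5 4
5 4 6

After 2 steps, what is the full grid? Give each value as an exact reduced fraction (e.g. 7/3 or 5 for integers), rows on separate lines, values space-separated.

Answer: 163/36 33/8 38/9
205/48 91/20 101/24
55/12 53/12 85/18

Derivation:
After step 1:
  13/3 9/2 11/3
  19/4 4 9/2
  4 5 14/3
After step 2:
  163/36 33/8 38/9
  205/48 91/20 101/24
  55/12 53/12 85/18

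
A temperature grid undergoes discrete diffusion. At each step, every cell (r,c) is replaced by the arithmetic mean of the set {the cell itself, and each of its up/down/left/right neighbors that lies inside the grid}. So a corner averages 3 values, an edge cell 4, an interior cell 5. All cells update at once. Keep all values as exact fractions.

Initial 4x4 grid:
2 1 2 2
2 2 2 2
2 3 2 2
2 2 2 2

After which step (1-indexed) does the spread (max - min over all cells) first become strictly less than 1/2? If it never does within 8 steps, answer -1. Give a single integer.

Step 1: max=9/4, min=5/3, spread=7/12
Step 2: max=109/50, min=43/24, spread=233/600
  -> spread < 1/2 first at step 2
Step 3: max=5143/2400, min=803/432, spread=6137/21600
Step 4: max=22979/10800, min=123037/64800, spread=14837/64800
Step 5: max=136417/64800, min=3118459/1620000, spread=48661/270000
Step 6: max=20331893/9720000, min=37788043/19440000, spread=35503/240000
Step 7: max=605849627/291600000, min=2852763343/1458000000, spread=7353533/60750000
Step 8: max=18084706229/8748000000, min=172117179269/87480000000, spread=2909961007/29160000000

Answer: 2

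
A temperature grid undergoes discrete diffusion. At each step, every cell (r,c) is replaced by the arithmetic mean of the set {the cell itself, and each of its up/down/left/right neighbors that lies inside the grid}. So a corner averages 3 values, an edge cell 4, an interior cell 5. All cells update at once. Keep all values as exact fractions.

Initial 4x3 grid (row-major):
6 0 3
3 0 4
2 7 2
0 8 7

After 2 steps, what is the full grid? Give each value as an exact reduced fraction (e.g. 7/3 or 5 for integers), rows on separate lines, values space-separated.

After step 1:
  3 9/4 7/3
  11/4 14/5 9/4
  3 19/5 5
  10/3 11/2 17/3
After step 2:
  8/3 623/240 41/18
  231/80 277/100 743/240
  773/240 201/50 1003/240
  71/18 183/40 97/18

Answer: 8/3 623/240 41/18
231/80 277/100 743/240
773/240 201/50 1003/240
71/18 183/40 97/18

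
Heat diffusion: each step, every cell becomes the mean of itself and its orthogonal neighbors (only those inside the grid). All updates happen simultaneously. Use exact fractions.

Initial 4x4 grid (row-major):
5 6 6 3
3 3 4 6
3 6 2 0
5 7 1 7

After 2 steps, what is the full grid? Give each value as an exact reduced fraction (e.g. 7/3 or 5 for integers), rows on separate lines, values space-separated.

After step 1:
  14/3 5 19/4 5
  7/2 22/5 21/5 13/4
  17/4 21/5 13/5 15/4
  5 19/4 17/4 8/3
After step 2:
  79/18 1129/240 379/80 13/3
  1009/240 213/50 96/25 81/20
  339/80 101/25 19/5 46/15
  14/3 91/20 107/30 32/9

Answer: 79/18 1129/240 379/80 13/3
1009/240 213/50 96/25 81/20
339/80 101/25 19/5 46/15
14/3 91/20 107/30 32/9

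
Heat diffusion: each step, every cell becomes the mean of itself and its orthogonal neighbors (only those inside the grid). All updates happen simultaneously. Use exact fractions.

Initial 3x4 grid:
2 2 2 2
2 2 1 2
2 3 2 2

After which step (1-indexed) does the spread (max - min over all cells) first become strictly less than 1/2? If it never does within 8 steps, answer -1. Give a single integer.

Step 1: max=7/3, min=7/4, spread=7/12
Step 2: max=79/36, min=11/6, spread=13/36
  -> spread < 1/2 first at step 2
Step 3: max=925/432, min=673/360, spread=587/2160
Step 4: max=136163/64800, min=80977/43200, spread=5879/25920
Step 5: max=1006649/486000, min=4914293/2592000, spread=272701/1555200
Step 6: max=239337349/116640000, min=296942107/155520000, spread=2660923/18662400
Step 7: max=14248924991/6998400000, min=17943321713/9331200000, spread=126629393/1119744000
Step 8: max=850171212769/419904000000, min=1082238750067/559872000000, spread=1231748807/13436928000

Answer: 2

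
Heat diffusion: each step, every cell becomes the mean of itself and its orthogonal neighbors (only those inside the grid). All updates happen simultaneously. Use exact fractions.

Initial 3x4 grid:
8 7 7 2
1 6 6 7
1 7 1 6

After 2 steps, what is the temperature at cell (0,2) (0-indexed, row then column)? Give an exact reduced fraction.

Step 1: cell (0,2) = 11/2
Step 2: cell (0,2) = 697/120
Full grid after step 2:
  49/9 697/120 697/120 193/36
  133/30 511/100 531/100 413/80
  43/12 343/80 1129/240 179/36

Answer: 697/120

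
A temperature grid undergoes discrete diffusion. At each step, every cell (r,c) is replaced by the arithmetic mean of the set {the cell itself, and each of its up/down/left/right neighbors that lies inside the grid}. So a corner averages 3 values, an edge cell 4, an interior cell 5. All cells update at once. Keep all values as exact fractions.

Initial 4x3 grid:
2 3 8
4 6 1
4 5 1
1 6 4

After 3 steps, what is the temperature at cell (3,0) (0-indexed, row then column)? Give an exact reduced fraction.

Step 1: cell (3,0) = 11/3
Step 2: cell (3,0) = 67/18
Step 3: cell (3,0) = 4157/1080
Full grid after step 3:
  2731/720 19493/4800 157/40
  292/75 949/250 9469/2400
  13391/3600 23291/6000 26107/7200
  4157/1080 1667/450 7999/2160

Answer: 4157/1080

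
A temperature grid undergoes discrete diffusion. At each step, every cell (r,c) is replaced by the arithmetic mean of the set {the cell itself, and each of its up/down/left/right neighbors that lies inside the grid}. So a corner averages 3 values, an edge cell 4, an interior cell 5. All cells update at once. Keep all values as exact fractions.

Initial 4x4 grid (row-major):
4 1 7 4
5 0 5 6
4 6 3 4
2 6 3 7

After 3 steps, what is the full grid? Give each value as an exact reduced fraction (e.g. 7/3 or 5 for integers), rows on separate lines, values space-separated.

Answer: 7379/2160 26099/7200 30283/7200 2533/540
12697/3600 22469/6000 6379/1500 33493/7200
1553/400 797/200 25981/6000 33757/7200
1463/360 1261/300 4019/900 10027/2160

Derivation:
After step 1:
  10/3 3 17/4 17/3
  13/4 17/5 21/5 19/4
  17/4 19/5 21/5 5
  4 17/4 19/4 14/3
After step 2:
  115/36 839/240 1027/240 44/9
  427/120 353/100 104/25 1177/240
  153/40 199/50 439/100 1117/240
  25/6 21/5 67/15 173/36
After step 3:
  7379/2160 26099/7200 30283/7200 2533/540
  12697/3600 22469/6000 6379/1500 33493/7200
  1553/400 797/200 25981/6000 33757/7200
  1463/360 1261/300 4019/900 10027/2160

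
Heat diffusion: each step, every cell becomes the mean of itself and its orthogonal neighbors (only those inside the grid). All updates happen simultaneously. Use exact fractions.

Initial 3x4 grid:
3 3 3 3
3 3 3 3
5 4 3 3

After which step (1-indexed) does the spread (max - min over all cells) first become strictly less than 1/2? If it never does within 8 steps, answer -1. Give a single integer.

Step 1: max=4, min=3, spread=1
Step 2: max=15/4, min=3, spread=3/4
Step 3: max=143/40, min=3, spread=23/40
Step 4: max=25063/7200, min=5447/1800, spread=131/288
  -> spread < 1/2 first at step 4
Step 5: max=1474597/432000, min=330053/108000, spread=30877/86400
Step 6: max=29102501/8640000, min=1110199/360000, spread=98309/345600
Step 7: max=5186393477/1555200000, min=151072811/48600000, spread=14082541/62208000
Step 8: max=308889822143/93312000000, min=4561760137/1458000000, spread=135497387/746496000

Answer: 4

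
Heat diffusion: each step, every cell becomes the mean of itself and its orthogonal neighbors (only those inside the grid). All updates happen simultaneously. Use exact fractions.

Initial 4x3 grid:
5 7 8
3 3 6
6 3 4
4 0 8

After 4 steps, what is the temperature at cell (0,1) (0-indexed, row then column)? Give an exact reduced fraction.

Answer: 498097/96000

Derivation:
Step 1: cell (0,1) = 23/4
Step 2: cell (0,1) = 443/80
Step 3: cell (0,1) = 8443/1600
Step 4: cell (0,1) = 498097/96000
Full grid after step 4:
  70463/14400 498097/96000 77113/14400
  327719/72000 569119/120000 60599/12000
  871037/216000 1540657/360000 161027/36000
  499567/129600 3406193/864000 60613/14400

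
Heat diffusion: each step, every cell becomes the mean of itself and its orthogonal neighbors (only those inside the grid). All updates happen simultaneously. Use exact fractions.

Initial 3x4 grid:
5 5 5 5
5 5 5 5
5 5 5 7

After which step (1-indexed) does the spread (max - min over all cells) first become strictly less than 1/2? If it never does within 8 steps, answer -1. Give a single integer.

Step 1: max=17/3, min=5, spread=2/3
Step 2: max=50/9, min=5, spread=5/9
Step 3: max=581/108, min=5, spread=41/108
  -> spread < 1/2 first at step 3
Step 4: max=69017/12960, min=5, spread=4217/12960
Step 5: max=4097149/777600, min=18079/3600, spread=38417/155520
Step 6: max=244480211/46656000, min=362597/72000, spread=1903471/9331200
Step 7: max=14597789089/2799360000, min=10915759/2160000, spread=18038617/111974400
Step 8: max=873076182851/167961600000, min=984926759/194400000, spread=883978523/6718464000

Answer: 3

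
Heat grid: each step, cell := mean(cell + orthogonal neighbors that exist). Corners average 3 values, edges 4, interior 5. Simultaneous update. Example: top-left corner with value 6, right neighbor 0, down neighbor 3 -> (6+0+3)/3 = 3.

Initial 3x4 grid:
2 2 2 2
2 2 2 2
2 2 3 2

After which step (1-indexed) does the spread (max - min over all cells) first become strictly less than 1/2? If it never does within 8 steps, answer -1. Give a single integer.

Step 1: max=7/3, min=2, spread=1/3
  -> spread < 1/2 first at step 1
Step 2: max=271/120, min=2, spread=31/120
Step 3: max=2371/1080, min=2, spread=211/1080
Step 4: max=232897/108000, min=3647/1800, spread=14077/108000
Step 5: max=2084407/972000, min=219683/108000, spread=5363/48600
Step 6: max=62060809/29160000, min=122869/60000, spread=93859/1166400
Step 7: max=3709474481/1749600000, min=199736467/97200000, spread=4568723/69984000
Step 8: max=221732435629/104976000000, min=6013618889/2916000000, spread=8387449/167961600

Answer: 1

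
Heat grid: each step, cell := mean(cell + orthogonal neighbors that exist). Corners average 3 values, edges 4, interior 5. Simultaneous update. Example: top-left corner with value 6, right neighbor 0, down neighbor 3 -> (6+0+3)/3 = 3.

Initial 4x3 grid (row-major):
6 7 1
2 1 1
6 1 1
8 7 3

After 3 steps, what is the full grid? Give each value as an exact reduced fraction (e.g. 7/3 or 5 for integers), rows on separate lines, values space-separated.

After step 1:
  5 15/4 3
  15/4 12/5 1
  17/4 16/5 3/2
  7 19/4 11/3
After step 2:
  25/6 283/80 31/12
  77/20 141/50 79/40
  91/20 161/50 281/120
  16/3 1117/240 119/36
After step 3:
  2773/720 5243/1600 1943/720
  577/150 6161/2000 243/100
  2543/600 21103/6000 4879/1800
  1163/240 59447/14400 7417/2160

Answer: 2773/720 5243/1600 1943/720
577/150 6161/2000 243/100
2543/600 21103/6000 4879/1800
1163/240 59447/14400 7417/2160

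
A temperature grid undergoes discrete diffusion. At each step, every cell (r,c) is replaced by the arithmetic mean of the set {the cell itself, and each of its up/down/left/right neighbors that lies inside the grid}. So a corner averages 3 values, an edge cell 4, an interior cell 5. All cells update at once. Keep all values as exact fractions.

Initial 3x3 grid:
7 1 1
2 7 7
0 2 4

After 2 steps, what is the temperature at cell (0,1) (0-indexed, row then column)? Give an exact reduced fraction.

Answer: 53/15

Derivation:
Step 1: cell (0,1) = 4
Step 2: cell (0,1) = 53/15
Full grid after step 2:
  34/9 53/15 47/12
  187/60 99/25 953/240
  103/36 763/240 37/9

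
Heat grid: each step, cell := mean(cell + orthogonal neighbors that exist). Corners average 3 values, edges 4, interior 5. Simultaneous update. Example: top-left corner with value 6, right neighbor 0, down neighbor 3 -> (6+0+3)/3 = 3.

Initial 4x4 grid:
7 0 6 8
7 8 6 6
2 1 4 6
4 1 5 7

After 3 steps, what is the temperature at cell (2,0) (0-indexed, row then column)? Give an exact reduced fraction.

Step 1: cell (2,0) = 7/2
Step 2: cell (2,0) = 451/120
Step 3: cell (2,0) = 671/180
Full grid after step 3:
  10639/2160 37501/7200 39373/7200 1297/216
  2101/450 28021/6000 3229/600 41773/7200
  671/180 12139/3000 9457/2000 4389/800
  3511/1080 2519/720 5261/1200 3683/720

Answer: 671/180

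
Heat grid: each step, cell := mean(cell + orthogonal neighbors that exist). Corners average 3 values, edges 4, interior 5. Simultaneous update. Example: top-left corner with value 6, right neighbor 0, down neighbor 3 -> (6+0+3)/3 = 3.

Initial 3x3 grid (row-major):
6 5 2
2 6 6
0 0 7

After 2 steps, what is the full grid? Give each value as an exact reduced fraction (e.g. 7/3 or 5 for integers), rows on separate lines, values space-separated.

After step 1:
  13/3 19/4 13/3
  7/2 19/5 21/4
  2/3 13/4 13/3
After step 2:
  151/36 1033/240 43/9
  123/40 411/100 1063/240
  89/36 241/80 77/18

Answer: 151/36 1033/240 43/9
123/40 411/100 1063/240
89/36 241/80 77/18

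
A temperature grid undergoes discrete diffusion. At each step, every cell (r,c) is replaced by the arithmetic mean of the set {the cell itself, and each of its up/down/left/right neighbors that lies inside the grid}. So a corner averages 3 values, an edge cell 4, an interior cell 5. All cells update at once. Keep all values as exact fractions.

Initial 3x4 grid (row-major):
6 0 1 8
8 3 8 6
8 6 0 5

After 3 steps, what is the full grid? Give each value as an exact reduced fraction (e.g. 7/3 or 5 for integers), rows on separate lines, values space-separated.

Answer: 259/54 30121/7200 3629/800 557/120
24659/4800 611/125 13109/3000 72047/14400
2461/432 8849/1800 17393/3600 9991/2160

Derivation:
After step 1:
  14/3 5/2 17/4 5
  25/4 5 18/5 27/4
  22/3 17/4 19/4 11/3
After step 2:
  161/36 197/48 307/80 16/3
  93/16 108/25 487/100 1141/240
  107/18 16/3 61/15 91/18
After step 3:
  259/54 30121/7200 3629/800 557/120
  24659/4800 611/125 13109/3000 72047/14400
  2461/432 8849/1800 17393/3600 9991/2160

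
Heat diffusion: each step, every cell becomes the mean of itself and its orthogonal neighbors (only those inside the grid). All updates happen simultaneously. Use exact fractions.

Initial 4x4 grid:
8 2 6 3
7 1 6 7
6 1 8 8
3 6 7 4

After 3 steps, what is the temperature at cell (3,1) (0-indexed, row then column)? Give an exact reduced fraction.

Answer: 5893/1200

Derivation:
Step 1: cell (3,1) = 17/4
Step 2: cell (3,1) = 199/40
Step 3: cell (3,1) = 5893/1200
Full grid after step 3:
  10249/2160 17117/3600 3509/720 11501/2160
  34669/7200 27883/6000 31511/6000 8077/1440
  11071/2400 9861/2000 32747/6000 8797/1440
  1141/240 5893/1200 4127/720 2653/432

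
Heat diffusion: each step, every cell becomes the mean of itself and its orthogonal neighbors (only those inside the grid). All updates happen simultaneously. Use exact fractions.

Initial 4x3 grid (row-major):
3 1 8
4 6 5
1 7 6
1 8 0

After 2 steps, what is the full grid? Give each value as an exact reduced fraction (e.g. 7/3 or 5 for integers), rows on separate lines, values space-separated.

After step 1:
  8/3 9/2 14/3
  7/2 23/5 25/4
  13/4 28/5 9/2
  10/3 4 14/3
After step 2:
  32/9 493/120 185/36
  841/240 489/100 1201/240
  941/240 439/100 1261/240
  127/36 22/5 79/18

Answer: 32/9 493/120 185/36
841/240 489/100 1201/240
941/240 439/100 1261/240
127/36 22/5 79/18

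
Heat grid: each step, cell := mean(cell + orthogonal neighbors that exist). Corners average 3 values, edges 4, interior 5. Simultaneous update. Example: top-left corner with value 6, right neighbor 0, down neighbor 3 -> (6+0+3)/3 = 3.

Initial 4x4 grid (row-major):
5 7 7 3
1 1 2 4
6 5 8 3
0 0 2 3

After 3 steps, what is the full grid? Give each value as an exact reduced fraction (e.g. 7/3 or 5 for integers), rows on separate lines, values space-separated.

After step 1:
  13/3 5 19/4 14/3
  13/4 16/5 22/5 3
  3 4 4 9/2
  2 7/4 13/4 8/3
After step 2:
  151/36 1037/240 1129/240 149/36
  827/240 397/100 387/100 497/120
  49/16 319/100 403/100 85/24
  9/4 11/4 35/12 125/36
After step 3:
  2153/540 30941/7200 30661/7200 9349/2160
  26411/7200 5639/1500 24859/6000 14123/3600
  7169/2400 6801/2000 10529/3000 13667/3600
  43/16 833/300 2963/900 715/216

Answer: 2153/540 30941/7200 30661/7200 9349/2160
26411/7200 5639/1500 24859/6000 14123/3600
7169/2400 6801/2000 10529/3000 13667/3600
43/16 833/300 2963/900 715/216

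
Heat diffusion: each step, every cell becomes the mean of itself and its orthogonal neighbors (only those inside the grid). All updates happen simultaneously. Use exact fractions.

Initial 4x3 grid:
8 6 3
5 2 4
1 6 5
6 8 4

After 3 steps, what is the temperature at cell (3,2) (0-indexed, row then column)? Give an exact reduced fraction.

Answer: 11029/2160

Derivation:
Step 1: cell (3,2) = 17/3
Step 2: cell (3,2) = 197/36
Step 3: cell (3,2) = 11029/2160
Full grid after step 3:
  10721/2160 13303/2880 2429/540
  335/72 2791/600 1247/288
  387/80 5621/1200 6911/1440
  1789/360 467/90 11029/2160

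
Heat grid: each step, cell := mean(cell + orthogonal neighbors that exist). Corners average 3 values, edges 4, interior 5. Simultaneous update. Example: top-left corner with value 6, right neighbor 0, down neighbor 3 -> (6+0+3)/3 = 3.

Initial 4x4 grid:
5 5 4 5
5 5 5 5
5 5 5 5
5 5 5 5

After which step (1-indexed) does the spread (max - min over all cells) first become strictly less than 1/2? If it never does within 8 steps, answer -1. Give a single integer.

Answer: 1

Derivation:
Step 1: max=5, min=14/3, spread=1/3
  -> spread < 1/2 first at step 1
Step 2: max=5, min=569/120, spread=31/120
Step 3: max=5, min=5189/1080, spread=211/1080
Step 4: max=5, min=523157/108000, spread=16843/108000
Step 5: max=44921/9000, min=4721357/972000, spread=130111/972000
Step 6: max=2692841/540000, min=142157633/29160000, spread=3255781/29160000
Step 7: max=2688893/540000, min=4273646309/874800000, spread=82360351/874800000
Step 8: max=483493559/97200000, min=128468683109/26244000000, spread=2074577821/26244000000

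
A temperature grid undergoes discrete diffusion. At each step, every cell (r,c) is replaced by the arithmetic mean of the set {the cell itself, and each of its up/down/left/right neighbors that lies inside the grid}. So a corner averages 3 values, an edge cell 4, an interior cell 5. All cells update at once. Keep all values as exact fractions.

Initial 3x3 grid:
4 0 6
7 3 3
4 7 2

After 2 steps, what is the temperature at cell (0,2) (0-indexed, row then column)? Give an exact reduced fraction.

Answer: 13/4

Derivation:
Step 1: cell (0,2) = 3
Step 2: cell (0,2) = 13/4
Full grid after step 2:
  137/36 167/48 13/4
  109/24 77/20 29/8
  29/6 9/2 23/6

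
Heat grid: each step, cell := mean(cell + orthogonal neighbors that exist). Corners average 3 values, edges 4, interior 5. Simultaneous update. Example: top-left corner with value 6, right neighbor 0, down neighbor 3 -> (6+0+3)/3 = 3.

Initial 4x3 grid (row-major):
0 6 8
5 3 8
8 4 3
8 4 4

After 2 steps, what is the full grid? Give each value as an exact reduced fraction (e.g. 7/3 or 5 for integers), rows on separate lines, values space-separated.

After step 1:
  11/3 17/4 22/3
  4 26/5 11/2
  25/4 22/5 19/4
  20/3 5 11/3
After step 2:
  143/36 409/80 205/36
  1147/240 467/100 1367/240
  1279/240 128/25 1099/240
  215/36 74/15 161/36

Answer: 143/36 409/80 205/36
1147/240 467/100 1367/240
1279/240 128/25 1099/240
215/36 74/15 161/36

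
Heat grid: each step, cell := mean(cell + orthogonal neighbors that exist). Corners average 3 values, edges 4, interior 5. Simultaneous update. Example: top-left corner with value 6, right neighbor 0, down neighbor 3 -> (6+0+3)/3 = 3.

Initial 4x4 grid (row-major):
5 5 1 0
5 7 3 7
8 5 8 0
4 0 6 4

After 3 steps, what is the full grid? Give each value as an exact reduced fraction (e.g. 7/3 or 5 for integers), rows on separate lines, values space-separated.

Answer: 119/24 11041/2400 25531/7200 1783/540
4267/800 4731/1000 6451/1500 24961/7200
481/96 497/100 12811/3000 29897/7200
853/180 709/160 31577/7200 4297/1080

Derivation:
After step 1:
  5 9/2 9/4 8/3
  25/4 5 26/5 5/2
  11/2 28/5 22/5 19/4
  4 15/4 9/2 10/3
After step 2:
  21/4 67/16 877/240 89/36
  87/16 531/100 387/100 907/240
  427/80 97/20 489/100 899/240
  53/12 357/80 959/240 151/36
After step 3:
  119/24 11041/2400 25531/7200 1783/540
  4267/800 4731/1000 6451/1500 24961/7200
  481/96 497/100 12811/3000 29897/7200
  853/180 709/160 31577/7200 4297/1080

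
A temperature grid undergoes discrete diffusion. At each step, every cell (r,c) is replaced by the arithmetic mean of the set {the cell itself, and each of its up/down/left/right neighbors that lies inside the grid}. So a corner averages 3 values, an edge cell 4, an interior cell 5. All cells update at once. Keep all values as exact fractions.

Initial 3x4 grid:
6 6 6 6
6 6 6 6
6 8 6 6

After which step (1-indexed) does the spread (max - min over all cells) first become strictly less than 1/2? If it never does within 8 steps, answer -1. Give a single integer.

Answer: 3

Derivation:
Step 1: max=20/3, min=6, spread=2/3
Step 2: max=391/60, min=6, spread=31/60
Step 3: max=3451/540, min=6, spread=211/540
  -> spread < 1/2 first at step 3
Step 4: max=340897/54000, min=5447/900, spread=14077/54000
Step 5: max=3056407/486000, min=327683/54000, spread=5363/24300
Step 6: max=91220809/14580000, min=182869/30000, spread=93859/583200
Step 7: max=5459074481/874800000, min=296936467/48600000, spread=4568723/34992000
Step 8: max=326708435629/52488000000, min=8929618889/1458000000, spread=8387449/83980800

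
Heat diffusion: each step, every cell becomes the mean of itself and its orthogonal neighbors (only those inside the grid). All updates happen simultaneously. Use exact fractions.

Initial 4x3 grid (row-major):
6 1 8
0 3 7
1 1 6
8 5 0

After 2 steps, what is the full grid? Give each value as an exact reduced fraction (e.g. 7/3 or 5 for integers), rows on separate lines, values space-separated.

Answer: 28/9 437/120 95/18
73/30 93/25 517/120
193/60 151/50 491/120
32/9 451/120 32/9

Derivation:
After step 1:
  7/3 9/2 16/3
  5/2 12/5 6
  5/2 16/5 7/2
  14/3 7/2 11/3
After step 2:
  28/9 437/120 95/18
  73/30 93/25 517/120
  193/60 151/50 491/120
  32/9 451/120 32/9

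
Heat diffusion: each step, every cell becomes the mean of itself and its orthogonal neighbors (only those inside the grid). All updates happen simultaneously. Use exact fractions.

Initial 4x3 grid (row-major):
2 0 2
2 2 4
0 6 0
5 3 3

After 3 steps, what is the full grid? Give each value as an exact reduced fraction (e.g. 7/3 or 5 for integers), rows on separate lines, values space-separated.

Answer: 4013/2160 2587/1440 1501/720
581/288 283/120 209/96
4019/1440 3047/1200 1343/480
1543/540 8989/2880 997/360

Derivation:
After step 1:
  4/3 3/2 2
  3/2 14/5 2
  13/4 11/5 13/4
  8/3 17/4 2
After step 2:
  13/9 229/120 11/6
  533/240 2 201/80
  577/240 63/20 189/80
  61/18 667/240 19/6
After step 3:
  4013/2160 2587/1440 1501/720
  581/288 283/120 209/96
  4019/1440 3047/1200 1343/480
  1543/540 8989/2880 997/360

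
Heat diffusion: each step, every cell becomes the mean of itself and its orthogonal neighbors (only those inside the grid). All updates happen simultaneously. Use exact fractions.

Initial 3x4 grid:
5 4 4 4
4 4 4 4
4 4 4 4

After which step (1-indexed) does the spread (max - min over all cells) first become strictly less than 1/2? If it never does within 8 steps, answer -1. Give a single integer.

Step 1: max=13/3, min=4, spread=1/3
  -> spread < 1/2 first at step 1
Step 2: max=77/18, min=4, spread=5/18
Step 3: max=905/216, min=4, spread=41/216
Step 4: max=107897/25920, min=4, spread=4217/25920
Step 5: max=6429949/1555200, min=28879/7200, spread=38417/311040
Step 6: max=384448211/93312000, min=578597/144000, spread=1903471/18662400
Step 7: max=22995869089/5598720000, min=17395759/4320000, spread=18038617/223948800
Step 8: max=1376960982851/335923200000, min=1568126759/388800000, spread=883978523/13436928000

Answer: 1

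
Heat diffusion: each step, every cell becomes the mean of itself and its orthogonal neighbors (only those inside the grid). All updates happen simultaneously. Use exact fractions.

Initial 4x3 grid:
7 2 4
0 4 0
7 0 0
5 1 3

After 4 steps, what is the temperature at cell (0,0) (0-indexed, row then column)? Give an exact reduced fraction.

Answer: 136889/43200

Derivation:
Step 1: cell (0,0) = 3
Step 2: cell (0,0) = 47/12
Step 3: cell (0,0) = 2269/720
Step 4: cell (0,0) = 136889/43200
Full grid after step 4:
  136889/43200 780121/288000 36013/14400
  17597/6000 321829/120000 152039/72000
  159803/54000 840587/360000 442337/216000
  358327/129600 2113843/864000 249877/129600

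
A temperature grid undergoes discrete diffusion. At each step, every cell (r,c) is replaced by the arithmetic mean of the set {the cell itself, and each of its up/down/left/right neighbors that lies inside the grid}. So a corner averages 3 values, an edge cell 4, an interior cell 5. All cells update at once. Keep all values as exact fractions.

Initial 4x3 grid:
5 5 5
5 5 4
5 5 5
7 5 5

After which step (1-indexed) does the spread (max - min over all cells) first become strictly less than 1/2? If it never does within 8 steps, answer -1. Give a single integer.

Step 1: max=17/3, min=14/3, spread=1
Step 2: max=50/9, min=569/120, spread=293/360
Step 3: max=581/108, min=5189/1080, spread=23/40
Step 4: max=343393/64800, min=156959/32400, spread=131/288
  -> spread < 1/2 first at step 4
Step 5: max=20353157/3888000, min=4740923/972000, spread=30877/86400
Step 6: max=1211246383/233280000, min=2236109/455625, spread=98309/345600
Step 7: max=72220494197/13996800000, min=8631490309/1749600000, spread=14082541/62208000
Step 8: max=4313074674223/839808000000, min=520080014231/104976000000, spread=135497387/746496000

Answer: 4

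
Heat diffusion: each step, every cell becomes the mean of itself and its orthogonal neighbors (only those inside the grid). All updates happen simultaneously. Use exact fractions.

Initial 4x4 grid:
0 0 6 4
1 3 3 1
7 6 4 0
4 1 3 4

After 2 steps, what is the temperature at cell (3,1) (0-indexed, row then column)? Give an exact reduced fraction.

Step 1: cell (3,1) = 7/2
Step 2: cell (3,1) = 147/40
Full grid after step 2:
  16/9 253/120 377/120 107/36
  611/240 76/25 289/100 679/240
  309/80 18/5 321/100 587/240
  4 147/40 361/120 91/36

Answer: 147/40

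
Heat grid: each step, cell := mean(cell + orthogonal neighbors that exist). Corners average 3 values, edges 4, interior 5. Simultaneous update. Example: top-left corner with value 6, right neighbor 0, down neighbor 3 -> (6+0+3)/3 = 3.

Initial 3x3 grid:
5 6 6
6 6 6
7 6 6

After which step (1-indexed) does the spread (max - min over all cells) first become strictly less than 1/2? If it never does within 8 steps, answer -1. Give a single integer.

Step 1: max=19/3, min=17/3, spread=2/3
Step 2: max=223/36, min=209/36, spread=7/18
  -> spread < 1/2 first at step 2
Step 3: max=2641/432, min=2543/432, spread=49/216
Step 4: max=41983/6912, min=40961/6912, spread=511/3456
Step 5: max=501973/82944, min=493355/82944, spread=4309/41472
Step 6: max=6008263/995328, min=5935673/995328, spread=36295/497664
Step 7: max=71969389/11943936, min=71357843/11943936, spread=305773/5971968
Step 8: max=862539343/143327232, min=857387441/143327232, spread=2575951/71663616

Answer: 2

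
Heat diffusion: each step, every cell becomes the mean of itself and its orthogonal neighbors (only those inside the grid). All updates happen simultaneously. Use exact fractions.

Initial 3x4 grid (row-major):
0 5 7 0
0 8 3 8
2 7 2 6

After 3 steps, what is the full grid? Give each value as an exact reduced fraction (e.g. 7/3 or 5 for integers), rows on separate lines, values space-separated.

After step 1:
  5/3 5 15/4 5
  5/2 23/5 28/5 17/4
  3 19/4 9/2 16/3
After step 2:
  55/18 901/240 387/80 13/3
  353/120 449/100 227/50 1211/240
  41/12 337/80 1211/240 169/36
After step 3:
  7021/2160 29047/7200 3493/800 853/180
  25027/7200 11963/3000 28751/6000 67009/14400
  2537/720 3433/800 33287/7200 5323/1080

Answer: 7021/2160 29047/7200 3493/800 853/180
25027/7200 11963/3000 28751/6000 67009/14400
2537/720 3433/800 33287/7200 5323/1080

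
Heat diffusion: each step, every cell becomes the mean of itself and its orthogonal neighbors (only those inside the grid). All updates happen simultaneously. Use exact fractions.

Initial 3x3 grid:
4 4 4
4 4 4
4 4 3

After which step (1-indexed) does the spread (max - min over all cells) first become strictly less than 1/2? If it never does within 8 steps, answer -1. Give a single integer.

Step 1: max=4, min=11/3, spread=1/3
  -> spread < 1/2 first at step 1
Step 2: max=4, min=67/18, spread=5/18
Step 3: max=4, min=823/216, spread=41/216
Step 4: max=1429/360, min=49709/12960, spread=347/2592
Step 5: max=14243/3600, min=3003463/777600, spread=2921/31104
Step 6: max=1702517/432000, min=180795461/46656000, spread=24611/373248
Step 7: max=38223259/9720000, min=10878717967/2799360000, spread=207329/4478976
Step 8: max=2034798401/518400000, min=653816447549/167961600000, spread=1746635/53747712

Answer: 1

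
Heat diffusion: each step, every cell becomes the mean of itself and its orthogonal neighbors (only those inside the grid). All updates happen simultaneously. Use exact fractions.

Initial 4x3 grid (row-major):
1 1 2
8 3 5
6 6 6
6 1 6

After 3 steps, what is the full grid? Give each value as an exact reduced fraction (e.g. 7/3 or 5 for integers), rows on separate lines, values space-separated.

Answer: 7931/2160 207/64 3653/1080
188/45 169/40 5591/1440
3611/720 2767/600 6847/1440
10499/2160 14251/2880 5047/1080

Derivation:
After step 1:
  10/3 7/4 8/3
  9/2 23/5 4
  13/2 22/5 23/4
  13/3 19/4 13/3
After step 2:
  115/36 247/80 101/36
  71/15 77/20 1021/240
  74/15 26/5 1109/240
  187/36 1069/240 89/18
After step 3:
  7931/2160 207/64 3653/1080
  188/45 169/40 5591/1440
  3611/720 2767/600 6847/1440
  10499/2160 14251/2880 5047/1080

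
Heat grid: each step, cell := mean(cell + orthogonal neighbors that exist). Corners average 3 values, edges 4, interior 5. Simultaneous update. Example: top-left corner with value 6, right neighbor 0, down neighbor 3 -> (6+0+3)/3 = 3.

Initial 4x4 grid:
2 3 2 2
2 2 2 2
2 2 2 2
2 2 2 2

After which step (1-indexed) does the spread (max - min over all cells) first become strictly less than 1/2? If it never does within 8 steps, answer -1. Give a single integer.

Answer: 1

Derivation:
Step 1: max=7/3, min=2, spread=1/3
  -> spread < 1/2 first at step 1
Step 2: max=271/120, min=2, spread=31/120
Step 3: max=2371/1080, min=2, spread=211/1080
Step 4: max=232843/108000, min=2, spread=16843/108000
Step 5: max=2082643/972000, min=18079/9000, spread=130111/972000
Step 6: max=61962367/29160000, min=1087159/540000, spread=3255781/29160000
Step 7: max=1849953691/874800000, min=1091107/540000, spread=82360351/874800000
Step 8: max=55239316891/26244000000, min=196906441/97200000, spread=2074577821/26244000000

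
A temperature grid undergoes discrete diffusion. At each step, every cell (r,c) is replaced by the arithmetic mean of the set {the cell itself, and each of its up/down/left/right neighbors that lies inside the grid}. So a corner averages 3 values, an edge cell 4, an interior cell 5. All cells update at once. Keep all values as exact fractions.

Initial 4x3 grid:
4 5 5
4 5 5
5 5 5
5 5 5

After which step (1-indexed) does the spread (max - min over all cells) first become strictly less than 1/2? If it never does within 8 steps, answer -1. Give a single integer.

Step 1: max=5, min=13/3, spread=2/3
Step 2: max=5, min=163/36, spread=17/36
  -> spread < 1/2 first at step 2
Step 3: max=5, min=623/135, spread=52/135
Step 4: max=8953/1800, min=606751/129600, spread=7573/25920
Step 5: max=133783/27000, min=36710999/7776000, spread=363701/1555200
Step 6: max=3552587/720000, min=2216946001/466560000, spread=681043/3732480
Step 7: max=956117911/194400000, min=133598662859/27993600000, spread=163292653/1119744000
Step 8: max=28602860837/5832000000, min=8043252115681/1679616000000, spread=1554974443/13436928000

Answer: 2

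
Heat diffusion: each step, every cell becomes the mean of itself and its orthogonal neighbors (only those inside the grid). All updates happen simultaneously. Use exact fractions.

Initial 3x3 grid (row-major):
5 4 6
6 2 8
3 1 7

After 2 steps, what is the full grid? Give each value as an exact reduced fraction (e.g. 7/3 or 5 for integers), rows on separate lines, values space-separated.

Answer: 53/12 389/80 16/3
62/15 429/100 1277/240
127/36 967/240 43/9

Derivation:
After step 1:
  5 17/4 6
  4 21/5 23/4
  10/3 13/4 16/3
After step 2:
  53/12 389/80 16/3
  62/15 429/100 1277/240
  127/36 967/240 43/9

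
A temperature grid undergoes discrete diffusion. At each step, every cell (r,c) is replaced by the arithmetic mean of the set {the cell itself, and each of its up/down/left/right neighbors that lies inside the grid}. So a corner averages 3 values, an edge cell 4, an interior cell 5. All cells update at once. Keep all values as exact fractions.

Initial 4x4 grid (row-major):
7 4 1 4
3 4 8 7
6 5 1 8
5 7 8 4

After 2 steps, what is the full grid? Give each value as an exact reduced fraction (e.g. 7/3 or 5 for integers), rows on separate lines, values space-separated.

After step 1:
  14/3 4 17/4 4
  5 24/5 21/5 27/4
  19/4 23/5 6 5
  6 25/4 5 20/3
After step 2:
  41/9 1063/240 329/80 5
  1153/240 113/25 26/5 399/80
  407/80 132/25 124/25 293/48
  17/3 437/80 287/48 50/9

Answer: 41/9 1063/240 329/80 5
1153/240 113/25 26/5 399/80
407/80 132/25 124/25 293/48
17/3 437/80 287/48 50/9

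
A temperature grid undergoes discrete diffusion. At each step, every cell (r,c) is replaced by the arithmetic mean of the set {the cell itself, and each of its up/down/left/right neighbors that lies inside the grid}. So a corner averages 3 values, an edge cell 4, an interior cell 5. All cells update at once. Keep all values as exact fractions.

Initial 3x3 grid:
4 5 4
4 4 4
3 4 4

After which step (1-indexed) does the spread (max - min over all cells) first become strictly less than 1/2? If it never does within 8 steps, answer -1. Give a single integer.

Answer: 3

Derivation:
Step 1: max=13/3, min=11/3, spread=2/3
Step 2: max=1027/240, min=67/18, spread=401/720
Step 3: max=9077/2160, min=4181/1080, spread=143/432
  -> spread < 1/2 first at step 3
Step 4: max=535879/129600, min=252877/64800, spread=1205/5184
Step 5: max=31994813/7776000, min=15362969/3888000, spread=10151/62208
Step 6: max=1906102111/466560000, min=926326993/233280000, spread=85517/746496
Step 7: max=113968156517/27993600000, min=55858404821/13996800000, spread=720431/8957952
Step 8: max=6816061489399/1679616000000, min=3360614955637/839808000000, spread=6069221/107495424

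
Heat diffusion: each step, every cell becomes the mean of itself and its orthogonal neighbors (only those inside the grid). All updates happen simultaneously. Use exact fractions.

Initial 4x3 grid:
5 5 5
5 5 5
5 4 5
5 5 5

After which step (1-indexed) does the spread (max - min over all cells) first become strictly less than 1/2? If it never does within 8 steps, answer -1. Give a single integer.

Answer: 1

Derivation:
Step 1: max=5, min=19/4, spread=1/4
  -> spread < 1/2 first at step 1
Step 2: max=5, min=477/100, spread=23/100
Step 3: max=1987/400, min=23189/4800, spread=131/960
Step 4: max=35609/7200, min=209449/43200, spread=841/8640
Step 5: max=7106627/1440000, min=83857949/17280000, spread=56863/691200
Step 6: max=63810457/12960000, min=756065659/155520000, spread=386393/6220800
Step 7: max=25499641187/5184000000, min=302646276869/62208000000, spread=26795339/497664000
Step 8: max=1528113850333/311040000000, min=18178584285871/3732480000000, spread=254051069/5971968000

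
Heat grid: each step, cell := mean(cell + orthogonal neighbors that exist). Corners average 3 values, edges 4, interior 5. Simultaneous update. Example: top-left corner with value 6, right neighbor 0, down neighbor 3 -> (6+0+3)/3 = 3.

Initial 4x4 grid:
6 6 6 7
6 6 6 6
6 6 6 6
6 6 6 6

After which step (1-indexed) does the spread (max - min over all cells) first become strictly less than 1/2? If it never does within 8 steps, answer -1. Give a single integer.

Step 1: max=19/3, min=6, spread=1/3
  -> spread < 1/2 first at step 1
Step 2: max=113/18, min=6, spread=5/18
Step 3: max=1337/216, min=6, spread=41/216
Step 4: max=39923/6480, min=6, spread=1043/6480
Step 5: max=1191953/194400, min=6, spread=25553/194400
Step 6: max=35663459/5832000, min=108079/18000, spread=645863/5832000
Step 7: max=1067401691/174960000, min=720971/120000, spread=16225973/174960000
Step 8: max=31970277983/5248800000, min=324701/54000, spread=409340783/5248800000

Answer: 1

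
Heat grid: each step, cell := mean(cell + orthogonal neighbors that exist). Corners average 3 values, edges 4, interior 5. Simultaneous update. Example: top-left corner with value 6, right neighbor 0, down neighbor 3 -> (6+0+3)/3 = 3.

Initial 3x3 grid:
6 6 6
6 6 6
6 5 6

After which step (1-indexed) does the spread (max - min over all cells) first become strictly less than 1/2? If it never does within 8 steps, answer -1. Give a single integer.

Step 1: max=6, min=17/3, spread=1/3
  -> spread < 1/2 first at step 1
Step 2: max=6, min=1373/240, spread=67/240
Step 3: max=1193/200, min=12523/2160, spread=1807/10800
Step 4: max=32039/5400, min=5026037/864000, spread=33401/288000
Step 5: max=3196609/540000, min=45426067/7776000, spread=3025513/38880000
Step 6: max=170044051/28800000, min=18197473133/3110400000, spread=53531/995328
Step 7: max=45864883949/7776000000, min=1093711074151/186624000000, spread=450953/11943936
Step 8: max=5497711389481/933120000000, min=65675736439397/11197440000000, spread=3799043/143327232

Answer: 1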